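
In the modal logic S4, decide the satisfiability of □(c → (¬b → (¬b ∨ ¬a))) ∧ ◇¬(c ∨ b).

1. □(c → (¬b → (¬b ∨ ¬a))) ∧ ◇¬(c ∨ b), w0
2. □(c → (¬b → (¬b ∨ ¬a))), w0
3. ◇¬(c ∨ b), w0
4. c → (¬b → (¬b ∨ ¬a)), w0
5. ¬b → (¬b ∨ ¬a), w0
6. ¬b ∨ ¬a, w0
7. ¬a, w0
8. ¬(c ∨ b), w1
9. ¬c, w1
10. ¬b, w1
11. c → (¬b → (¬b ∨ ¬a)), w1
12. ¬b → (¬b ∨ ¬a), w1
13. ¬b ∨ ¬a, w1
14. ¬a, w1
Accessibility: w0Rw0, w0Rw1, w1Rw1

Satisfiable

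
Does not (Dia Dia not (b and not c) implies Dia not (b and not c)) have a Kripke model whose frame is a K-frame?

1. not (Dia Dia not (b and not c) implies Dia not (b and not c)), w0
2. Dia Dia not (b and not c), w0
3. not Dia not (b and not c), w0
4. Dia not (b and not c), w1
5. b and not c, w1
6. b, w1
7. not c, w1
8. not (b and not c), w2
9. c, w2
Accessibility: w0Rw1, w1Rw2

Yes, satisfiable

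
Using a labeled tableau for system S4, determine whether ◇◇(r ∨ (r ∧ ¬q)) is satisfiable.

Satisfiable

1. ◇◇(r ∨ (r ∧ ¬q)), w0
2. ◇(r ∨ (r ∧ ¬q)), w1   [◇-rule on 1: fresh world w1, w0Rw1]
3. r ∨ (r ∧ ¬q), w2   [◇-rule on 2: fresh world w2, w1Rw2]
4. r ∧ ¬q, w2   [∨-rule on 3 (branches; this branch)]
5. r, w2   [∧-rule on 4]
6. ¬q, w2   [∧-rule on 4]
Accessibility: w0Rw0, w0Rw1, w0Rw2, w1Rw1, w1Rw2, w2Rw2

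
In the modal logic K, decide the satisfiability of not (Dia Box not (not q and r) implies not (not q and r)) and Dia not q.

Satisfiable (open branch found)

1. not (Dia Box not (not q and r) implies not (not q and r)) and Dia not q, u
2. not (Dia Box not (not q and r) implies not (not q and r)), u   [and-rule on 1]
3. Dia not q, u   [and-rule on 1]
4. Dia Box not (not q and r), u   [neg-implies-rule on 2]
5. not q and r, u   [neg-implies-rule on 2]
6. not q, u   [and-rule on 5]
7. r, u   [and-rule on 5]
8. not q, v   [Dia-rule on 3: fresh world v, uRv]
9. Box not (not q and r), w   [Dia-rule on 4: fresh world w, uRw]
Accessibility: uRv, uRw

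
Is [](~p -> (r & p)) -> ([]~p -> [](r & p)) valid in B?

Valid

Tableau for the negation ~([](~p -> (r & p)) -> ([]~p -> [](r & p))):
1. ~([](~p -> (r & p)) -> ([]~p -> [](r & p))), u
2. [](~p -> (r & p)), u   [~->-rule on 1]
3. ~([]~p -> [](r & p)), u   [~->-rule on 1]
4. []~p, u   [~->-rule on 3]
5. ~[](r & p), u   [~->-rule on 3]
6. ~p -> (r & p), u   [[]-rule on 2 via uRu]
7. ~p, u   [[]-rule on 4 via uRu]
8. r & p, u   [->-rule on 6 (branches; this branch)]
9. r, u   [&-rule on 8]
10. p, u   [&-rule on 8]
Accessibility: uRu
Branch closes: p and ~p both at u.
All branches of the negation close; one closing branch shown above.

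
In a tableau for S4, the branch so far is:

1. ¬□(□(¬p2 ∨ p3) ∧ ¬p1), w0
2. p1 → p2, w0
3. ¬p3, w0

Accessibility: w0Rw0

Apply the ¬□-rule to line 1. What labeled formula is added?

a fresh world w1 with w0Rw1, and ¬(□(¬p2 ∨ p3) ∧ ¬p1) at w1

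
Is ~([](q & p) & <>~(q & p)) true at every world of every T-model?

Tableau for the negation [](q & p) & <>~(q & p):
1. [](q & p) & <>~(q & p), w0
2. [](q & p), w0
3. <>~(q & p), w0
4. q & p, w0
5. q, w0
6. p, w0
7. ~(q & p), w1
8. q & p, w1
9. q, w1
10. p, w1
11. ~p, w1
Accessibility: w0Rw0, w0Rw1, w1Rw1
Branch closes: p and ~p both at w1.
Every branch of the negation's tableau closes; the branch above is one of them.

Valid in T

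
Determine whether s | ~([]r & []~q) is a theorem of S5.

Invalid (countermodel exists)

Tableau for the negation ~(s | ~([]r & []~q)):
1. ~(s | ~([]r & []~q)), 0
2. ~s, 0
3. []r & []~q, 0
4. []r, 0
5. []~q, 0
6. r, 0
7. ~q, 0
Accessibility: 0R0
The negation has an open branch (countermodel exists).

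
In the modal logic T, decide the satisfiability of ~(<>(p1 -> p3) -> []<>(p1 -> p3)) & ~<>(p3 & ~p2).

1. ~(<>(p1 -> p3) -> []<>(p1 -> p3)) & ~<>(p3 & ~p2), 0
2. ~(<>(p1 -> p3) -> []<>(p1 -> p3)), 0
3. ~<>(p3 & ~p2), 0
4. <>(p1 -> p3), 0
5. ~[]<>(p1 -> p3), 0
6. ~(p3 & ~p2), 0
7. p2, 0
8. p1 -> p3, 1
9. ~(p3 & ~p2), 1
10. p3, 1
11. p2, 1
12. ~<>(p1 -> p3), 2
13. ~(p3 & ~p2), 2
14. ~(p1 -> p3), 2
15. p1, 2
16. ~p3, 2
17. p2, 2
Accessibility: 0R0, 0R1, 0R2, 1R1, 2R2

Satisfiable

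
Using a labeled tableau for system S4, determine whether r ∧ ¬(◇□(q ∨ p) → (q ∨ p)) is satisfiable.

Satisfiable (open branch found)

1. r ∧ ¬(◇□(q ∨ p) → (q ∨ p)), w0
2. r, w0
3. ¬(◇□(q ∨ p) → (q ∨ p)), w0
4. ◇□(q ∨ p), w0
5. ¬(q ∨ p), w0
6. ¬q, w0
7. ¬p, w0
8. □(q ∨ p), w1
9. q ∨ p, w1
10. p, w1
Accessibility: w0Rw0, w0Rw1, w1Rw1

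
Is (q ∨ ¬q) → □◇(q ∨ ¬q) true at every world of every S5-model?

Valid in S5

Tableau for the negation ¬((q ∨ ¬q) → □◇(q ∨ ¬q)):
1. ¬((q ∨ ¬q) → □◇(q ∨ ¬q)), 0
2. q ∨ ¬q, 0   [¬→-rule on 1]
3. ¬□◇(q ∨ ¬q), 0   [¬→-rule on 1]
4. ¬q, 0   [∨-rule on 2 (branches; this branch)]
5. ¬◇(q ∨ ¬q), 1   [¬□-rule on 3: fresh world 1, 0R1]
6. ¬(q ∨ ¬q), 0   [¬◇-rule on 5 via 1R0]
7. q, 0   [¬∨-rule on 6]
Accessibility: 0R0, 0R1, 1R0, 1R1
Branch closes: q and ¬q both at 0.
Every branch of the negation's tableau closes; the branch above is one of them.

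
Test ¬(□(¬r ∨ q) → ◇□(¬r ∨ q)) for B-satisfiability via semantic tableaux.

1. ¬(□(¬r ∨ q) → ◇□(¬r ∨ q)), 0
2. □(¬r ∨ q), 0
3. ¬◇□(¬r ∨ q), 0
4. ¬r ∨ q, 0
5. ¬□(¬r ∨ q), 0
6. q, 0
7. ¬(¬r ∨ q), 1
8. r, 1
9. ¬q, 1
10. ¬r ∨ q, 1
11. ¬□(¬r ∨ q), 1
12. q, 1
Accessibility: 0R0, 0R1, 1R0, 1R1
Branch closes: q and ¬q both at 1.
Every branch closes; the branch above is one of them.

No, unsatisfiable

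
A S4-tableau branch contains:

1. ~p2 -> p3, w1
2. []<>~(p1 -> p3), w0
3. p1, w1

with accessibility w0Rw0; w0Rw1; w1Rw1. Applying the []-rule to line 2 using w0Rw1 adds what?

<>~(p1 -> p3), w1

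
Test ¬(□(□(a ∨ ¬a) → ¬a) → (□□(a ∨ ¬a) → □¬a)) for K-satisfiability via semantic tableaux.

Unsatisfiable (every branch closes)

1. ¬(□(□(a ∨ ¬a) → ¬a) → (□□(a ∨ ¬a) → □¬a)), w0
2. □(□(a ∨ ¬a) → ¬a), w0
3. ¬(□□(a ∨ ¬a) → □¬a), w0
4. □□(a ∨ ¬a), w0
5. ¬□¬a, w0
6. a, w1
7. □(a ∨ ¬a) → ¬a, w1
8. □(a ∨ ¬a), w1
9. ¬□(a ∨ ¬a), w1
10. ¬(a ∨ ¬a), w2
11. ¬a, w2
12. a, w2
Accessibility: w0Rw1, w1Rw2
Branch closes: a and ¬a both at w2.
Every branch closes; the branch above is one of them.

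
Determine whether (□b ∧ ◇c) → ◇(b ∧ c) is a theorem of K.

Tableau for the negation ¬((□b ∧ ◇c) → ◇(b ∧ c)):
1. ¬((□b ∧ ◇c) → ◇(b ∧ c)), 0
2. □b ∧ ◇c, 0   [¬→-rule on 1]
3. ¬◇(b ∧ c), 0   [¬→-rule on 1]
4. □b, 0   [∧-rule on 2]
5. ◇c, 0   [∧-rule on 2]
6. c, 1   [◇-rule on 5: fresh world 1, 0R1]
7. ¬(b ∧ c), 1   [¬◇-rule on 3 via 0R1]
8. b, 1   [□-rule on 4 via 0R1]
9. ¬c, 1   [¬∧-rule on 7 (branches; this branch)]
Accessibility: 0R1
Branch closes: c and ¬c both at 1.
All branches of the negation close; one closing branch shown above.

Valid in K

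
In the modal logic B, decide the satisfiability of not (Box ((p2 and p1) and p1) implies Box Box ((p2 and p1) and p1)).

Satisfiable (open branch found)

1. not (Box ((p2 and p1) and p1) implies Box Box ((p2 and p1) and p1)), 0
2. Box ((p2 and p1) and p1), 0
3. not Box Box ((p2 and p1) and p1), 0
4. (p2 and p1) and p1, 0
5. p2 and p1, 0
6. p1, 0
7. p2, 0
8. not Box ((p2 and p1) and p1), 1
9. (p2 and p1) and p1, 1
10. p2 and p1, 1
11. p1, 1
12. p2, 1
13. not ((p2 and p1) and p1), 2
14. not p1, 2
Accessibility: 0R0, 0R1, 1R0, 1R1, 1R2, 2R1, 2R2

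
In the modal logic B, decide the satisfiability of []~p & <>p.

1. []~p & <>p, w0
2. []~p, w0
3. <>p, w0
4. ~p, w0
5. p, w1
6. ~p, w1
Accessibility: w0Rw0, w0Rw1, w1Rw0, w1Rw1
Branch closes: p and ~p both at w1.
All branches of the tableau close; one closing branch shown above.

No, unsatisfiable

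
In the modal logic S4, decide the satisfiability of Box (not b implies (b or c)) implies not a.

1. Box (not b implies (b or c)) implies not a, 0
2. not a, 0
Accessibility: 0R0

Satisfiable (open branch found)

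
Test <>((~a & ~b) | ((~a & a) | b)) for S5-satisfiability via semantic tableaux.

Satisfiable (open branch found)

1. <>((~a & ~b) | ((~a & a) | b)), 0
2. (~a & ~b) | ((~a & a) | b), 1   [<>-rule on 1: fresh world 1, 0R1]
3. (~a & a) | b, 1   [|-rule on 2 (branches; this branch)]
4. b, 1   [|-rule on 3 (branches; this branch)]
Accessibility: 0R0, 0R1, 1R0, 1R1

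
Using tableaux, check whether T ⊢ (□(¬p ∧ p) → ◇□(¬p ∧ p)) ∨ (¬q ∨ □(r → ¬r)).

Tableau for the negation ¬((□(¬p ∧ p) → ◇□(¬p ∧ p)) ∨ (¬q ∨ □(r → ¬r))):
1. ¬((□(¬p ∧ p) → ◇□(¬p ∧ p)) ∨ (¬q ∨ □(r → ¬r))), 0
2. ¬(□(¬p ∧ p) → ◇□(¬p ∧ p)), 0
3. ¬(¬q ∨ □(r → ¬r)), 0
4. □(¬p ∧ p), 0
5. ¬◇□(¬p ∧ p), 0
6. q, 0
7. ¬□(r → ¬r), 0
8. ¬p ∧ p, 0
9. ¬p, 0
10. p, 0
Accessibility: 0R0
Branch closes: p and ¬p both at 0.
Every branch of the negation's tableau closes; the branch above is one of them.

Yes, valid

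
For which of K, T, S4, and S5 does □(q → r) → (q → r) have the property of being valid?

K-tableau for the negation ¬(□(q → r) → (q → r)):
1. ¬(□(q → r) → (q → r)), w0
2. □(q → r), w0
3. ¬(q → r), w0
4. q, w0
5. ¬r, w0
Complete open branch: countermodel on a K-frame, so not valid in K.
T-tableau for the negation ¬(□(q → r) → (q → r)):
1. ¬(□(q → r) → (q → r)), w0
2. □(q → r), w0
3. ¬(q → r), w0
4. q, w0
5. ¬r, w0
6. q → r, w0
7. r, w0
Accessibility: w0Rw0
Branch closes: r and ¬r both at w0.
Every branch closes (one shown): valid in T, hence also in S4, S5 (every theorem of T is a theorem of S4 and S5).

T, S4, S5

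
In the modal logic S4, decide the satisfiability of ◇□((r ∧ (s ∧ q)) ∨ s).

Satisfiable (open branch found)

1. ◇□((r ∧ (s ∧ q)) ∨ s), w0
2. □((r ∧ (s ∧ q)) ∨ s), w1
3. (r ∧ (s ∧ q)) ∨ s, w1
4. s, w1
Accessibility: w0Rw0, w0Rw1, w1Rw1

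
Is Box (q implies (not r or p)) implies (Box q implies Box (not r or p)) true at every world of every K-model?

Valid in K

Tableau for the negation not (Box (q implies (not r or p)) implies (Box q implies Box (not r or p))):
1. not (Box (q implies (not r or p)) implies (Box q implies Box (not r or p))), w0
2. Box (q implies (not r or p)), w0
3. not (Box q implies Box (not r or p)), w0
4. Box q, w0
5. not Box (not r or p), w0
6. not (not r or p), w1
7. r, w1
8. not p, w1
9. q implies (not r or p), w1
10. q, w1
11. not r or p, w1
12. p, w1
Accessibility: w0Rw1
Branch closes: p and not p both at w1.
Every branch of the negation's tableau closes; the branch above is one of them.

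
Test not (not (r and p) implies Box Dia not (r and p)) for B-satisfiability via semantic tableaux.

No, unsatisfiable

1. not (not (r and p) implies Box Dia not (r and p)), u
2. not (r and p), u   [neg-implies-rule on 1]
3. not Box Dia not (r and p), u   [neg-implies-rule on 1]
4. not p, u   [neg-and-rule on 2 (branches; this branch)]
5. not Dia not (r and p), v   [neg-Box-rule on 3: fresh world v, uRv]
6. r and p, u   [neg-Dia-rule on 5 via vRu]
7. r, u   [and-rule on 6]
8. p, u   [and-rule on 6]
Accessibility: uRu, uRv, vRu, vRv
Branch closes: p and not p both at u.
(One branch shown.) All branches close.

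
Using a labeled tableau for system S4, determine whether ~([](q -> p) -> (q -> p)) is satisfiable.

Unsatisfiable (every branch closes)

1. ~([](q -> p) -> (q -> p)), 0
2. [](q -> p), 0   [~->-rule on 1]
3. ~(q -> p), 0   [~->-rule on 1]
4. q, 0   [~->-rule on 3]
5. ~p, 0   [~->-rule on 3]
6. q -> p, 0   [[]-rule on 2 via 0R0]
7. p, 0   [->-rule on 6 (branches; this branch)]
Accessibility: 0R0
Branch closes: p and ~p both at 0.
(One branch shown.) All branches close.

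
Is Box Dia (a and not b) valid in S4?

Tableau for the negation not Box Dia (a and not b):
1. not Box Dia (a and not b), 0
2. not Dia (a and not b), 1   [neg-Box-rule on 1: fresh world 1, 0R1]
3. not (a and not b), 1   [neg-Dia-rule on 2 via 1R1]
4. b, 1   [neg-and-rule on 3 (branches; this branch)]
Accessibility: 0R0, 0R1, 1R1
The negation has an open branch (countermodel exists).

Not valid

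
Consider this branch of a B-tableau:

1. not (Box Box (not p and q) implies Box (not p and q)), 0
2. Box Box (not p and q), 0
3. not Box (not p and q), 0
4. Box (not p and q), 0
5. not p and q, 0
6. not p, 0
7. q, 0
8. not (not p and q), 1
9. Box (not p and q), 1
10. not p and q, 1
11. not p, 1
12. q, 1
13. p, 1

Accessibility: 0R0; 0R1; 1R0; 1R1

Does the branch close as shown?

Closed

Both p and not p appear at 1.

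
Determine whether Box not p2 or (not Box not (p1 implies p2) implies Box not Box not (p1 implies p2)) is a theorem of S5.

Tableau for the negation not (Box not p2 or (not Box not (p1 implies p2) implies Box not Box not (p1 implies p2))):
1. not (Box not p2 or (not Box not (p1 implies p2) implies Box not Box not (p1 implies p2))), 0
2. not Box not p2, 0
3. not (not Box not (p1 implies p2) implies Box not Box not (p1 implies p2)), 0
4. not Box not (p1 implies p2), 0
5. not Box not Box not (p1 implies p2), 0
6. p2, 1
7. p1 implies p2, 2
8. p2, 2
9. Box not (p1 implies p2), 3
10. not (p1 implies p2), 0
11. p1, 0
12. not p2, 0
13. not (p1 implies p2), 1
14. p1, 1
15. not p2, 1
Accessibility: 0R0, 0R1, 0R2, 0R3, 1R0, 1R1, 1R2, 1R3, 2R0, 2R1, 2R2, 2R3, 3R0, 3R1, 3R2, 3R3
Branch closes: p2 and not p2 both at 1.
All branches of the negation close; one closing branch shown above.

Valid in S5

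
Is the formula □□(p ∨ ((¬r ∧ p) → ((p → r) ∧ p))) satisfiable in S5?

1. □□(p ∨ ((¬r ∧ p) → ((p → r) ∧ p))), 0
2. □(p ∨ ((¬r ∧ p) → ((p → r) ∧ p))), 0
3. p ∨ ((¬r ∧ p) → ((p → r) ∧ p)), 0
4. (¬r ∧ p) → ((p → r) ∧ p), 0
5. (p → r) ∧ p, 0
6. p → r, 0
7. p, 0
8. r, 0
Accessibility: 0R0

Satisfiable (open branch found)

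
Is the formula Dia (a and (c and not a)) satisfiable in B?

1. Dia (a and (c and not a)), u
2. a and (c and not a), v   [Dia-rule on 1: fresh world v, uRv]
3. a, v   [and-rule on 2]
4. c and not a, v   [and-rule on 2]
5. c, v   [and-rule on 4]
6. not a, v   [and-rule on 4]
Accessibility: uRu, uRv, vRu, vRv
Branch closes: a and not a both at v.
Every branch closes; the branch above is one of them.

Unsatisfiable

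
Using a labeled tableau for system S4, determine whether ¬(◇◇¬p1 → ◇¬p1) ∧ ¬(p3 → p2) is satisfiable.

Unsatisfiable (every branch closes)

1. ¬(◇◇¬p1 → ◇¬p1) ∧ ¬(p3 → p2), 0
2. ¬(◇◇¬p1 → ◇¬p1), 0
3. ¬(p3 → p2), 0
4. ◇◇¬p1, 0
5. ¬◇¬p1, 0
6. p3, 0
7. ¬p2, 0
8. p1, 0
9. ◇¬p1, 1
10. p1, 1
11. ¬p1, 2
12. p1, 2
Accessibility: 0R0, 0R1, 0R2, 1R1, 1R2, 2R2
Branch closes: p1 and ¬p1 both at 2.
All branches of the tableau close; one closing branch shown above.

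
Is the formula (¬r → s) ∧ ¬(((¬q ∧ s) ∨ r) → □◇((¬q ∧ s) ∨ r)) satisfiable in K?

Satisfiable (open branch found)

1. (¬r → s) ∧ ¬(((¬q ∧ s) ∨ r) → □◇((¬q ∧ s) ∨ r)), u
2. ¬r → s, u   [∧-rule on 1]
3. ¬(((¬q ∧ s) ∨ r) → □◇((¬q ∧ s) ∨ r)), u   [∧-rule on 1]
4. (¬q ∧ s) ∨ r, u   [¬→-rule on 3]
5. ¬□◇((¬q ∧ s) ∨ r), u   [¬→-rule on 3]
6. s, u   [→-rule on 2 (branches; this branch)]
7. r, u   [∨-rule on 4 (branches; this branch)]
8. ¬◇((¬q ∧ s) ∨ r), v   [¬□-rule on 5: fresh world v, uRv]
Accessibility: uRv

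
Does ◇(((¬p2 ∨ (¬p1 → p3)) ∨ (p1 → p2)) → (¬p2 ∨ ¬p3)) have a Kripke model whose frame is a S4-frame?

1. ◇(((¬p2 ∨ (¬p1 → p3)) ∨ (p1 → p2)) → (¬p2 ∨ ¬p3)), u
2. ((¬p2 ∨ (¬p1 → p3)) ∨ (p1 → p2)) → (¬p2 ∨ ¬p3), v
3. ¬p2 ∨ ¬p3, v
4. ¬p3, v
Accessibility: uRu, uRv, vRv

Satisfiable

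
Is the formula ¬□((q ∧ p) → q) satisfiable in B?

1. ¬□((q ∧ p) → q), u
2. ¬((q ∧ p) → q), v
3. q ∧ p, v
4. ¬q, v
5. q, v
6. p, v
Accessibility: uRu, uRv, vRu, vRv
Branch closes: q and ¬q both at v.
Every branch closes; the branch above is one of them.

Unsatisfiable (every branch closes)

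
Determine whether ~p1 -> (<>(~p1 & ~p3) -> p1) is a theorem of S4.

Not valid

Tableau for the negation ~(~p1 -> (<>(~p1 & ~p3) -> p1)):
1. ~(~p1 -> (<>(~p1 & ~p3) -> p1)), 0
2. ~p1, 0   [~->-rule on 1]
3. ~(<>(~p1 & ~p3) -> p1), 0   [~->-rule on 1]
4. <>(~p1 & ~p3), 0   [~->-rule on 3]
5. ~p1 & ~p3, 1   [<>-rule on 4: fresh world 1, 0R1]
6. ~p1, 1   [&-rule on 5]
7. ~p3, 1   [&-rule on 5]
Accessibility: 0R0, 0R1, 1R1
The negation has an open branch (countermodel exists).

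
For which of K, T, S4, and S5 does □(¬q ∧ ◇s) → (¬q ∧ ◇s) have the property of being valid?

T-tableau for the negation ¬(□(¬q ∧ ◇s) → (¬q ∧ ◇s)):
1. ¬(□(¬q ∧ ◇s) → (¬q ∧ ◇s)), u
2. □(¬q ∧ ◇s), u   [¬→-rule on 1]
3. ¬(¬q ∧ ◇s), u   [¬→-rule on 1]
4. ¬q ∧ ◇s, u   [□-rule on 2 via uRu]
5. ¬q, u   [∧-rule on 4]
6. ◇s, u   [∧-rule on 4]
7. ¬◇s, u   [¬∧-rule on 3 (branches; this branch)]
8. ¬s, u   [¬◇-rule on 7 via uRu]
9. s, v   [◇-rule on 6: fresh world v, uRv]
10. ¬q ∧ ◇s, v   [□-rule on 2 via uRv]
11. ¬q, v   [∧-rule on 10]
12. ◇s, v   [∧-rule on 10]
13. ¬s, v   [¬◇-rule on 7 via uRv]
Accessibility: uRu, uRv, vRv
Branch closes: s and ¬s both at v.
Every branch closes (one shown): valid in T, hence also in S4, S5 (every theorem of T is a theorem of S4 and S5).
K-tableau for the negation ¬(□(¬q ∧ ◇s) → (¬q ∧ ◇s)):
1. ¬(□(¬q ∧ ◇s) → (¬q ∧ ◇s)), u
2. □(¬q ∧ ◇s), u   [¬→-rule on 1]
3. ¬(¬q ∧ ◇s), u   [¬→-rule on 1]
4. ¬◇s, u   [¬∧-rule on 3 (branches; this branch)]
Complete open branch: countermodel on a K-frame, so not valid in K.

T, S4, S5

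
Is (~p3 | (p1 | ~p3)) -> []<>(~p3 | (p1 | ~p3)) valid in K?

Invalid (countermodel exists)

Tableau for the negation ~((~p3 | (p1 | ~p3)) -> []<>(~p3 | (p1 | ~p3))):
1. ~((~p3 | (p1 | ~p3)) -> []<>(~p3 | (p1 | ~p3))), 0
2. ~p3 | (p1 | ~p3), 0
3. ~[]<>(~p3 | (p1 | ~p3)), 0
4. p1 | ~p3, 0
5. ~p3, 0
6. ~<>(~p3 | (p1 | ~p3)), 1
Accessibility: 0R1
The negation has an open branch (countermodel exists).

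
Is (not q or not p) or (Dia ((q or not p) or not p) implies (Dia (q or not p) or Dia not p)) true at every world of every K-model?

Tableau for the negation not ((not q or not p) or (Dia ((q or not p) or not p) implies (Dia (q or not p) or Dia not p))):
1. not ((not q or not p) or (Dia ((q or not p) or not p) implies (Dia (q or not p) or Dia not p))), u
2. not (not q or not p), u
3. not (Dia ((q or not p) or not p) implies (Dia (q or not p) or Dia not p)), u
4. q, u
5. p, u
6. Dia ((q or not p) or not p), u
7. not (Dia (q or not p) or Dia not p), u
8. not Dia (q or not p), u
9. not Dia not p, u
10. (q or not p) or not p, v
11. not (q or not p), v
12. not q, v
13. p, v
14. q or not p, v
15. not p, v
Accessibility: uRv
Branch closes: p and not p both at v.
Every branch of the negation's tableau closes; the branch above is one of them.

Valid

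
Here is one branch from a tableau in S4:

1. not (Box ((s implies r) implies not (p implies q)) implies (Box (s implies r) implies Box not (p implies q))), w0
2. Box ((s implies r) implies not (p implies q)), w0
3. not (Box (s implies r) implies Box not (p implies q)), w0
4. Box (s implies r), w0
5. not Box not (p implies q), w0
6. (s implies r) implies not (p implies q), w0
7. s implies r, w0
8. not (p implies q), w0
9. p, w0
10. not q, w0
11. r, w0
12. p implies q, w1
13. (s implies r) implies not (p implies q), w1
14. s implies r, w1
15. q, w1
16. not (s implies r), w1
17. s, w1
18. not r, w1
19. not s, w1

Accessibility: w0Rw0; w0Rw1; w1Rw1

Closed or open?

Both s and not s appear at w1.

Yes, closed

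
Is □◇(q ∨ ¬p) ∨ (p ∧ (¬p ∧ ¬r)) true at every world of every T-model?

Tableau for the negation ¬(□◇(q ∨ ¬p) ∨ (p ∧ (¬p ∧ ¬r))):
1. ¬(□◇(q ∨ ¬p) ∨ (p ∧ (¬p ∧ ¬r))), 0
2. ¬□◇(q ∨ ¬p), 0   [¬∨-rule on 1]
3. ¬(p ∧ (¬p ∧ ¬r)), 0   [¬∨-rule on 1]
4. ¬(¬p ∧ ¬r), 0   [¬∧-rule on 3 (branches; this branch)]
5. r, 0   [¬∧-rule on 4 (branches; this branch)]
6. ¬◇(q ∨ ¬p), 1   [¬□-rule on 2: fresh world 1, 0R1]
7. ¬(q ∨ ¬p), 1   [¬◇-rule on 6 via 1R1]
8. ¬q, 1   [¬∨-rule on 7]
9. p, 1   [¬∨-rule on 7]
Accessibility: 0R0, 0R1, 1R1
The negation has an open branch (countermodel exists).

No, not valid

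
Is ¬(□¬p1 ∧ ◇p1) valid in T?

Valid in T

Tableau for the negation □¬p1 ∧ ◇p1:
1. □¬p1 ∧ ◇p1, 0
2. □¬p1, 0
3. ◇p1, 0
4. ¬p1, 0
5. p1, 1
6. ¬p1, 1
Accessibility: 0R0, 0R1, 1R1
Branch closes: p1 and ¬p1 both at 1.
All branches of the negation close; one closing branch shown above.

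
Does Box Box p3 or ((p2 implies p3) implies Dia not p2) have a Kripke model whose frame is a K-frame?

1. Box Box p3 or ((p2 implies p3) implies Dia not p2), 0
2. (p2 implies p3) implies Dia not p2, 0
3. Dia not p2, 0
4. not p2, 1
Accessibility: 0R1

Satisfiable (open branch found)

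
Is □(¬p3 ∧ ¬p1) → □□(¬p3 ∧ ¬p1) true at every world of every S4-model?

Tableau for the negation ¬(□(¬p3 ∧ ¬p1) → □□(¬p3 ∧ ¬p1)):
1. ¬(□(¬p3 ∧ ¬p1) → □□(¬p3 ∧ ¬p1)), w0
2. □(¬p3 ∧ ¬p1), w0   [¬→-rule on 1]
3. ¬□□(¬p3 ∧ ¬p1), w0   [¬→-rule on 1]
4. ¬p3 ∧ ¬p1, w0   [□-rule on 2 via w0Rw0]
5. ¬p3, w0   [∧-rule on 4]
6. ¬p1, w0   [∧-rule on 4]
7. ¬□(¬p3 ∧ ¬p1), w1   [¬□-rule on 3: fresh world w1, w0Rw1]
8. ¬p3 ∧ ¬p1, w1   [□-rule on 2 via w0Rw1]
9. ¬p3, w1   [∧-rule on 8]
10. ¬p1, w1   [∧-rule on 8]
11. ¬(¬p3 ∧ ¬p1), w2   [¬□-rule on 7: fresh world w2, w1Rw2]
12. ¬p3 ∧ ¬p1, w2   [□-rule on 2 via w0Rw2]
13. ¬p3, w2   [∧-rule on 12]
14. ¬p1, w2   [∧-rule on 12]
15. p1, w2   [¬∧-rule on 11 (branches; this branch)]
Accessibility: w0Rw0, w0Rw1, w0Rw2, w1Rw1, w1Rw2, w2Rw2
Branch closes: p1 and ¬p1 both at w2.
Every branch of the negation's tableau closes; the branch above is one of them.

Yes, valid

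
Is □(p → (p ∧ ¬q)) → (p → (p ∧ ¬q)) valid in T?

Valid in T

Tableau for the negation ¬(□(p → (p ∧ ¬q)) → (p → (p ∧ ¬q))):
1. ¬(□(p → (p ∧ ¬q)) → (p → (p ∧ ¬q))), w0
2. □(p → (p ∧ ¬q)), w0
3. ¬(p → (p ∧ ¬q)), w0
4. p, w0
5. ¬(p ∧ ¬q), w0
6. p → (p ∧ ¬q), w0
7. q, w0
8. p ∧ ¬q, w0
9. ¬q, w0
Accessibility: w0Rw0
Branch closes: q and ¬q both at w0.
All branches of the negation close; one closing branch shown above.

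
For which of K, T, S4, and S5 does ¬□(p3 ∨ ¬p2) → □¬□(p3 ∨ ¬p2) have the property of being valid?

S5

S4-tableau for the negation ¬(¬□(p3 ∨ ¬p2) → □¬□(p3 ∨ ¬p2)):
1. ¬(¬□(p3 ∨ ¬p2) → □¬□(p3 ∨ ¬p2)), w0
2. ¬□(p3 ∨ ¬p2), w0   [¬→-rule on 1]
3. ¬□¬□(p3 ∨ ¬p2), w0   [¬→-rule on 1]
4. ¬(p3 ∨ ¬p2), w1   [¬□-rule on 2: fresh world w1, w0Rw1]
5. ¬p3, w1   [¬∨-rule on 4]
6. p2, w1   [¬∨-rule on 4]
7. □(p3 ∨ ¬p2), w2   [¬□-rule on 3: fresh world w2, w0Rw2]
8. p3 ∨ ¬p2, w2   [□-rule on 7 via w2Rw2]
9. ¬p2, w2   [∨-rule on 8 (branches; this branch)]
Accessibility: w0Rw0, w0Rw1, w0Rw2, w1Rw1, w2Rw2
Complete open branch: countermodel on an S4-frame, so not valid in S4, nor in K, T (the same frame is also a K-frame and a T-frame).
S5-tableau for the negation ¬(¬□(p3 ∨ ¬p2) → □¬□(p3 ∨ ¬p2)):
1. ¬(¬□(p3 ∨ ¬p2) → □¬□(p3 ∨ ¬p2)), w0
2. ¬□(p3 ∨ ¬p2), w0   [¬→-rule on 1]
3. ¬□¬□(p3 ∨ ¬p2), w0   [¬→-rule on 1]
4. ¬(p3 ∨ ¬p2), w1   [¬□-rule on 2: fresh world w1, w0Rw1]
5. ¬p3, w1   [¬∨-rule on 4]
6. p2, w1   [¬∨-rule on 4]
7. □(p3 ∨ ¬p2), w2   [¬□-rule on 3: fresh world w2, w0Rw2]
8. p3 ∨ ¬p2, w0   [□-rule on 7 via w2Rw0]
9. p3 ∨ ¬p2, w1   [□-rule on 7 via w2Rw1]
10. p3 ∨ ¬p2, w2   [□-rule on 7 via w2Rw2]
11. ¬p2, w0   [∨-rule on 8 (branches; this branch)]
12. ¬p2, w1   [∨-rule on 9 (branches; this branch)]
Accessibility: w0Rw0, w0Rw1, w0Rw2, w1Rw0, w1Rw1, w1Rw2, w2Rw0, w2Rw1, w2Rw2
Branch closes: p2 and ¬p2 both at w1.
Every branch closes (one shown): valid in S5.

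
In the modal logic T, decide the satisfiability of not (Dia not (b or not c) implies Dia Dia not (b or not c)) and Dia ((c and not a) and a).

No, unsatisfiable

1. not (Dia not (b or not c) implies Dia Dia not (b or not c)) and Dia ((c and not a) and a), u
2. not (Dia not (b or not c) implies Dia Dia not (b or not c)), u
3. Dia ((c and not a) and a), u
4. Dia not (b or not c), u
5. not Dia Dia not (b or not c), u
6. not Dia not (b or not c), u
7. b or not c, u
8. not c, u
9. (c and not a) and a, v
10. c and not a, v
11. a, v
12. c, v
13. not a, v
Accessibility: uRu, uRv, vRv
Branch closes: a and not a both at v.
(One branch shown.) All branches close.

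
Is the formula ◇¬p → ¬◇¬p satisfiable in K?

1. ◇¬p → ¬◇¬p, u
2. ¬◇¬p, u   [→-rule on 1 (branches; this branch)]

Satisfiable (open branch found)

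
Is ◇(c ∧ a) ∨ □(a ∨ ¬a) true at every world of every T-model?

Yes, valid

Tableau for the negation ¬(◇(c ∧ a) ∨ □(a ∨ ¬a)):
1. ¬(◇(c ∧ a) ∨ □(a ∨ ¬a)), u
2. ¬◇(c ∧ a), u   [¬∨-rule on 1]
3. ¬□(a ∨ ¬a), u   [¬∨-rule on 1]
4. ¬(c ∧ a), u   [¬◇-rule on 2 via uRu]
5. ¬a, u   [¬∧-rule on 4 (branches; this branch)]
6. ¬(a ∨ ¬a), v   [¬□-rule on 3: fresh world v, uRv]
7. ¬a, v   [¬∨-rule on 6]
8. a, v   [¬∨-rule on 6]
Accessibility: uRu, uRv, vRv
Branch closes: a and ¬a both at v.
All branches of the negation close; one closing branch shown above.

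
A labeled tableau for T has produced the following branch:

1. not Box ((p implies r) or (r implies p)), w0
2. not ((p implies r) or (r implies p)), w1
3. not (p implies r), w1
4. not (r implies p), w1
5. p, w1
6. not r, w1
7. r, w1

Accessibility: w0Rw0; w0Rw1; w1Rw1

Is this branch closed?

Both r and not r appear at w1.

Closed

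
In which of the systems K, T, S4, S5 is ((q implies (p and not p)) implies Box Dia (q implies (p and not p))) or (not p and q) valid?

S5

S4-tableau for the negation not (((q implies (p and not p)) implies Box Dia (q implies (p and not p))) or (not p and q)):
1. not (((q implies (p and not p)) implies Box Dia (q implies (p and not p))) or (not p and q)), u
2. not ((q implies (p and not p)) implies Box Dia (q implies (p and not p))), u
3. not (not p and q), u
4. q implies (p and not p), u
5. not Box Dia (q implies (p and not p)), u
6. not q, u
7. not Dia (q implies (p and not p)), v
8. not (q implies (p and not p)), v
9. q, v
10. not (p and not p), v
11. p, v
Accessibility: uRu, uRv, vRv
Complete open branch: countermodel on an S4-frame, so not valid in S4, nor in K, T (the same frame is also a K-frame and a T-frame).
S5-tableau for the negation not (((q implies (p and not p)) implies Box Dia (q implies (p and not p))) or (not p and q)):
1. not (((q implies (p and not p)) implies Box Dia (q implies (p and not p))) or (not p and q)), u
2. not ((q implies (p and not p)) implies Box Dia (q implies (p and not p))), u
3. not (not p and q), u
4. q implies (p and not p), u
5. not Box Dia (q implies (p and not p)), u
6. not q, u
7. not Dia (q implies (p and not p)), v
8. not (q implies (p and not p)), u
9. q, u
10. not (p and not p), u
Accessibility: uRu, uRv, vRu, vRv
Branch closes: q and not q both at u.
Every branch closes (one shown): valid in S5.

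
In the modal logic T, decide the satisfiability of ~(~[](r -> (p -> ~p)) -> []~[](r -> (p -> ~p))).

1. ~(~[](r -> (p -> ~p)) -> []~[](r -> (p -> ~p))), w0
2. ~[](r -> (p -> ~p)), w0
3. ~[]~[](r -> (p -> ~p)), w0
4. ~(r -> (p -> ~p)), w1
5. r, w1
6. ~(p -> ~p), w1
7. p, w1
8. [](r -> (p -> ~p)), w2
9. r -> (p -> ~p), w2
10. p -> ~p, w2
11. ~p, w2
Accessibility: w0Rw0, w0Rw1, w0Rw2, w1Rw1, w2Rw2

Satisfiable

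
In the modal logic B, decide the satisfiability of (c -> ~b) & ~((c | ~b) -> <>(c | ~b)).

1. (c -> ~b) & ~((c | ~b) -> <>(c | ~b)), 0
2. c -> ~b, 0
3. ~((c | ~b) -> <>(c | ~b)), 0
4. c | ~b, 0
5. ~<>(c | ~b), 0
6. ~(c | ~b), 0
7. ~c, 0
8. b, 0
9. ~b, 0
Accessibility: 0R0
Branch closes: b and ~b both at 0.
All branches of the tableau close; one closing branch shown above.

Unsatisfiable (every branch closes)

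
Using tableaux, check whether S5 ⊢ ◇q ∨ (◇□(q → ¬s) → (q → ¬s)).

Valid in S5

Tableau for the negation ¬(◇q ∨ (◇□(q → ¬s) → (q → ¬s))):
1. ¬(◇q ∨ (◇□(q → ¬s) → (q → ¬s))), 0
2. ¬◇q, 0
3. ¬(◇□(q → ¬s) → (q → ¬s)), 0
4. ◇□(q → ¬s), 0
5. ¬(q → ¬s), 0
6. q, 0
7. s, 0
8. ¬q, 0
Accessibility: 0R0
Branch closes: q and ¬q both at 0.
Every branch of the negation's tableau closes; the branch above is one of them.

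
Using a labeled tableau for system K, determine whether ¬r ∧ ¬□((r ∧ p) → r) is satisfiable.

1. ¬r ∧ ¬□((r ∧ p) → r), u
2. ¬r, u
3. ¬□((r ∧ p) → r), u
4. ¬((r ∧ p) → r), v
5. r ∧ p, v
6. ¬r, v
7. r, v
8. p, v
Accessibility: uRv
Branch closes: r and ¬r both at v.
Every branch closes; the branch above is one of them.

Unsatisfiable (every branch closes)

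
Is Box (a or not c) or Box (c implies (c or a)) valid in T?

Tableau for the negation not (Box (a or not c) or Box (c implies (c or a))):
1. not (Box (a or not c) or Box (c implies (c or a))), u
2. not Box (a or not c), u   [neg-or-rule on 1]
3. not Box (c implies (c or a)), u   [neg-or-rule on 1]
4. not (a or not c), v   [neg-Box-rule on 2: fresh world v, uRv]
5. not a, v   [neg-or-rule on 4]
6. c, v   [neg-or-rule on 4]
7. not (c implies (c or a)), w   [neg-Box-rule on 3: fresh world w, uRw]
8. c, w   [neg-implies-rule on 7]
9. not (c or a), w   [neg-implies-rule on 7]
10. not c, w   [neg-or-rule on 9]
11. not a, w   [neg-or-rule on 9]
Accessibility: uRu, uRv, uRw, vRv, wRw
Branch closes: c and not c both at w.
Every branch of the negation's tableau closes; the branch above is one of them.

Valid in T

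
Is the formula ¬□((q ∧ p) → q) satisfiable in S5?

1. ¬□((q ∧ p) → q), u
2. ¬((q ∧ p) → q), v
3. q ∧ p, v
4. ¬q, v
5. q, v
6. p, v
Accessibility: uRu, uRv, vRu, vRv
Branch closes: q and ¬q both at v.
Every branch closes; the branch above is one of them.

Unsatisfiable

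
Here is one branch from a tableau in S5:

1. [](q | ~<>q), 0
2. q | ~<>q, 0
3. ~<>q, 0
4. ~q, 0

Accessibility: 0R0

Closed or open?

There is no literal clash: for every atom and world, at most one sign appears.

Open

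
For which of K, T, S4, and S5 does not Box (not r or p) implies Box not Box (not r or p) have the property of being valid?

S4-tableau for the negation not (not Box (not r or p) implies Box not Box (not r or p)):
1. not (not Box (not r or p) implies Box not Box (not r or p)), u
2. not Box (not r or p), u
3. not Box not Box (not r or p), u
4. not (not r or p), v
5. r, v
6. not p, v
7. Box (not r or p), w
8. not r or p, w
9. p, w
Accessibility: uRu, uRv, uRw, vRv, wRw
Complete open branch: countermodel on an S4-frame, so not valid in S4, nor in K, T (the same frame is also a K-frame and a T-frame).
S5-tableau for the negation not (not Box (not r or p) implies Box not Box (not r or p)):
1. not (not Box (not r or p) implies Box not Box (not r or p)), u
2. not Box (not r or p), u
3. not Box not Box (not r or p), u
4. not (not r or p), v
5. r, v
6. not p, v
7. Box (not r or p), w
8. not r or p, u
9. not r or p, v
10. not r or p, w
11. p, u
12. p, v
Accessibility: uRu, uRv, uRw, vRu, vRv, vRw, wRu, wRv, wRw
Branch closes: p and not p both at v.
Every branch closes (one shown): valid in S5.

S5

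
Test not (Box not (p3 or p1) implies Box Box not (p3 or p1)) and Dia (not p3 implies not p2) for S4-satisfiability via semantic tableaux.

1. not (Box not (p3 or p1) implies Box Box not (p3 or p1)) and Dia (not p3 implies not p2), w0
2. not (Box not (p3 or p1) implies Box Box not (p3 or p1)), w0
3. Dia (not p3 implies not p2), w0
4. Box not (p3 or p1), w0
5. not Box Box not (p3 or p1), w0
6. not (p3 or p1), w0
7. not p3, w0
8. not p1, w0
9. not p3 implies not p2, w1
10. not (p3 or p1), w1
11. not p3, w1
12. not p1, w1
13. not p2, w1
14. not Box not (p3 or p1), w2
15. not (p3 or p1), w2
16. not p3, w2
17. not p1, w2
18. p3 or p1, w3
19. not (p3 or p1), w3
20. not p3, w3
21. not p1, w3
22. p1, w3
Accessibility: w0Rw0, w0Rw1, w0Rw2, w0Rw3, w1Rw1, w2Rw2, w2Rw3, w3Rw3
Branch closes: p1 and not p1 both at w3.
All branches of the tableau close; one closing branch shown above.

No, unsatisfiable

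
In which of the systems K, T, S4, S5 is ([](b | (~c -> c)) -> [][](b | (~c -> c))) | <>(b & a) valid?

S4, S5

T-tableau for the negation ~(([](b | (~c -> c)) -> [][](b | (~c -> c))) | <>(b & a)):
1. ~(([](b | (~c -> c)) -> [][](b | (~c -> c))) | <>(b & a)), u
2. ~([](b | (~c -> c)) -> [][](b | (~c -> c))), u
3. ~<>(b & a), u
4. [](b | (~c -> c)), u
5. ~[][](b | (~c -> c)), u
6. ~(b & a), u
7. b | (~c -> c), u
8. ~a, u
9. ~c -> c, u
10. c, u
11. ~[](b | (~c -> c)), v
12. ~(b & a), v
13. b | (~c -> c), v
14. ~a, v
15. ~c -> c, v
16. c, v
17. ~(b | (~c -> c)), w
18. ~b, w
19. ~(~c -> c), w
20. ~c, w
Accessibility: uRu, uRv, vRv, vRw, wRw
Complete open branch: countermodel on a T-frame, so not valid in T, nor in K (the same frame is also a K-frame).
S4-tableau for the negation ~(([](b | (~c -> c)) -> [][](b | (~c -> c))) | <>(b & a)):
1. ~(([](b | (~c -> c)) -> [][](b | (~c -> c))) | <>(b & a)), u
2. ~([](b | (~c -> c)) -> [][](b | (~c -> c))), u
3. ~<>(b & a), u
4. [](b | (~c -> c)), u
5. ~[][](b | (~c -> c)), u
6. ~(b & a), u
7. b | (~c -> c), u
8. ~a, u
9. ~c -> c, u
10. c, u
11. ~[](b | (~c -> c)), v
12. ~(b & a), v
13. b | (~c -> c), v
14. ~a, v
15. ~c -> c, v
16. c, v
17. ~(b | (~c -> c)), w
18. ~b, w
19. ~(~c -> c), w
20. ~c, w
21. ~(b & a), w
22. b | (~c -> c), w
23. ~a, w
24. ~c -> c, w
25. c, w
Accessibility: uRu, uRv, uRw, vRv, vRw, wRw
Branch closes: c and ~c both at w.
Every branch closes (one shown): valid in S4, hence also in S5 (every theorem of S4 is a theorem of S5).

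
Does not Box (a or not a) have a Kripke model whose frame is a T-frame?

1. not Box (a or not a), w0
2. not (a or not a), w1   [neg-Box-rule on 1: fresh world w1, w0Rw1]
3. not a, w1   [neg-or-rule on 2]
4. a, w1   [neg-or-rule on 2]
Accessibility: w0Rw0, w0Rw1, w1Rw1
Branch closes: a and not a both at w1.
(One branch shown.) All branches close.

Unsatisfiable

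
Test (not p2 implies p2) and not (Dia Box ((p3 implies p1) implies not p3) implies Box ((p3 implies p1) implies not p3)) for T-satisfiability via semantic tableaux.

Yes, satisfiable

1. (not p2 implies p2) and not (Dia Box ((p3 implies p1) implies not p3) implies Box ((p3 implies p1) implies not p3)), w0
2. not p2 implies p2, w0   [and-rule on 1]
3. not (Dia Box ((p3 implies p1) implies not p3) implies Box ((p3 implies p1) implies not p3)), w0   [and-rule on 1]
4. Dia Box ((p3 implies p1) implies not p3), w0   [neg-implies-rule on 3]
5. not Box ((p3 implies p1) implies not p3), w0   [neg-implies-rule on 3]
6. p2, w0   [implies-rule on 2 (branches; this branch)]
7. Box ((p3 implies p1) implies not p3), w1   [Dia-rule on 4: fresh world w1, w0Rw1]
8. (p3 implies p1) implies not p3, w1   [Box-rule on 7 via w1Rw1]
9. not p3, w1   [implies-rule on 8 (branches; this branch)]
10. not ((p3 implies p1) implies not p3), w2   [neg-Box-rule on 5: fresh world w2, w0Rw2]
11. p3 implies p1, w2   [neg-implies-rule on 10]
12. p3, w2   [neg-implies-rule on 10]
13. p1, w2   [implies-rule on 11 (branches; this branch)]
Accessibility: w0Rw0, w0Rw1, w0Rw2, w1Rw1, w2Rw2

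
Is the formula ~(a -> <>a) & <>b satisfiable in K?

1. ~(a -> <>a) & <>b, 0
2. ~(a -> <>a), 0   [&-rule on 1]
3. <>b, 0   [&-rule on 1]
4. a, 0   [~->-rule on 2]
5. ~<>a, 0   [~->-rule on 2]
6. b, 1   [<>-rule on 3: fresh world 1, 0R1]
7. ~a, 1   [~<>-rule on 5 via 0R1]
Accessibility: 0R1

Satisfiable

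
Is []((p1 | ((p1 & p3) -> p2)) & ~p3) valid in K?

Tableau for the negation ~[]((p1 | ((p1 & p3) -> p2)) & ~p3):
1. ~[]((p1 | ((p1 & p3) -> p2)) & ~p3), u
2. ~((p1 | ((p1 & p3) -> p2)) & ~p3), v
3. p3, v
Accessibility: uRv
The negation has an open branch (countermodel exists).

Invalid (countermodel exists)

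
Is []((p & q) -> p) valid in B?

Tableau for the negation ~[]((p & q) -> p):
1. ~[]((p & q) -> p), 0
2. ~((p & q) -> p), 1
3. p & q, 1
4. ~p, 1
5. p, 1
6. q, 1
Accessibility: 0R0, 0R1, 1R0, 1R1
Branch closes: p and ~p both at 1.
Every branch of the negation's tableau closes; the branch above is one of them.

Valid in B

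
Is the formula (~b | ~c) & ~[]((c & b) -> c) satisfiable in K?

Unsatisfiable

1. (~b | ~c) & ~[]((c & b) -> c), w0
2. ~b | ~c, w0
3. ~[]((c & b) -> c), w0
4. ~c, w0
5. ~((c & b) -> c), w1
6. c & b, w1
7. ~c, w1
8. c, w1
9. b, w1
Accessibility: w0Rw1
Branch closes: c and ~c both at w1.
(One branch shown.) All branches close.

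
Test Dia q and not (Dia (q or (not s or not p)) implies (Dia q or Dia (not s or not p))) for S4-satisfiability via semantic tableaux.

1. Dia q and not (Dia (q or (not s or not p)) implies (Dia q or Dia (not s or not p))), u
2. Dia q, u   [and-rule on 1]
3. not (Dia (q or (not s or not p)) implies (Dia q or Dia (not s or not p))), u   [and-rule on 1]
4. Dia (q or (not s or not p)), u   [neg-implies-rule on 3]
5. not (Dia q or Dia (not s or not p)), u   [neg-implies-rule on 3]
6. not Dia q, u   [neg-or-rule on 5]
7. not Dia (not s or not p), u   [neg-or-rule on 5]
8. not q, u   [neg-Dia-rule on 6 via uRu]
9. not (not s or not p), u   [neg-Dia-rule on 7 via uRu]
10. s, u   [neg-or-rule on 9]
11. p, u   [neg-or-rule on 9]
12. q, v   [Dia-rule on 2: fresh world v, uRv]
13. not q, v   [neg-Dia-rule on 6 via uRv]
Accessibility: uRu, uRv, vRv
Branch closes: q and not q both at v.
All branches of the tableau close; one closing branch shown above.

No, unsatisfiable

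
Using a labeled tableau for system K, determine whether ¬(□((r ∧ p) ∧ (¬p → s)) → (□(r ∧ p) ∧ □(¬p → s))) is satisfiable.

1. ¬(□((r ∧ p) ∧ (¬p → s)) → (□(r ∧ p) ∧ □(¬p → s))), 0
2. □((r ∧ p) ∧ (¬p → s)), 0
3. ¬(□(r ∧ p) ∧ □(¬p → s)), 0
4. ¬□(¬p → s), 0
5. ¬(¬p → s), 1
6. ¬p, 1
7. ¬s, 1
8. (r ∧ p) ∧ (¬p → s), 1
9. r ∧ p, 1
10. ¬p → s, 1
11. r, 1
12. p, 1
Accessibility: 0R1
Branch closes: p and ¬p both at 1.
Every branch closes; the branch above is one of them.

Unsatisfiable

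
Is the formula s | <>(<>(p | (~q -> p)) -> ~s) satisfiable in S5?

1. s | <>(<>(p | (~q -> p)) -> ~s), 0
2. <>(<>(p | (~q -> p)) -> ~s), 0
3. <>(p | (~q -> p)) -> ~s, 1
4. ~s, 1
Accessibility: 0R0, 0R1, 1R0, 1R1

Satisfiable (open branch found)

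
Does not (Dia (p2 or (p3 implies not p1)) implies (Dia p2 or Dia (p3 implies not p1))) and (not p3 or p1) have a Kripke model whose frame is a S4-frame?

1. not (Dia (p2 or (p3 implies not p1)) implies (Dia p2 or Dia (p3 implies not p1))) and (not p3 or p1), 0
2. not (Dia (p2 or (p3 implies not p1)) implies (Dia p2 or Dia (p3 implies not p1))), 0
3. not p3 or p1, 0
4. Dia (p2 or (p3 implies not p1)), 0
5. not (Dia p2 or Dia (p3 implies not p1)), 0
6. not Dia p2, 0
7. not Dia (p3 implies not p1), 0
8. not p2, 0
9. not (p3 implies not p1), 0
10. p3, 0
11. p1, 0
12. p2 or (p3 implies not p1), 1
13. not p2, 1
14. not (p3 implies not p1), 1
15. p3, 1
16. p1, 1
17. p3 implies not p1, 1
18. not p1, 1
Accessibility: 0R0, 0R1, 1R1
Branch closes: p1 and not p1 both at 1.
Every branch closes; the branch above is one of them.

Unsatisfiable (every branch closes)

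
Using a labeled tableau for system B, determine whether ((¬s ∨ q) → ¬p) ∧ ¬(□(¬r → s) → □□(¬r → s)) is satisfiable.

Satisfiable

1. ((¬s ∨ q) → ¬p) ∧ ¬(□(¬r → s) → □□(¬r → s)), u
2. (¬s ∨ q) → ¬p, u
3. ¬(□(¬r → s) → □□(¬r → s)), u
4. □(¬r → s), u
5. ¬□□(¬r → s), u
6. ¬r → s, u
7. ¬p, u
8. s, u
9. ¬□(¬r → s), v
10. ¬r → s, v
11. s, v
12. ¬(¬r → s), w
13. ¬r, w
14. ¬s, w
Accessibility: uRu, uRv, vRu, vRv, vRw, wRv, wRw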